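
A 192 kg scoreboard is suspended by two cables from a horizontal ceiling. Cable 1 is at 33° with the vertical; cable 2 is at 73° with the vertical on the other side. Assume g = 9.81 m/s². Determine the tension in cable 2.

T_2 ≈ 1070 N

Angles from the horizontal: cable 1 is 90° − 33° = 57°, cable 2 is 90° − 73° = 17°.
Weight W = 192 × 9.81 = 1884 N acts straight down.
Horizontal: T_1 cos 57° = T_2 cos 17°  →  T_1 = 1.756 T_2.
Vertical: T_1 sin 57° + T_2 sin 17° = 1884.
Substituting the horizontal relation into the vertical equation gives 1.765 T_2 = 1884, so T_2 = 1067 N.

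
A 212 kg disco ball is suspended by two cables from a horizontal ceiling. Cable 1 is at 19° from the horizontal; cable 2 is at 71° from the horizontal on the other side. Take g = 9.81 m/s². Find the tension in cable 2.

Weight W = 212 × 9.81 = 2080 N acts straight down.
Horizontal: T_1 cos 19° = T_2 cos 71°  →  T_1 = 0.3443 T_2.
Vertical: T_1 sin 19° + T_2 sin 71° = 2080.
Substituting the horizontal relation into the vertical equation gives 1.058 T_2 = 2080, so T_2 = 1966 N.

T_2 ≈ 1970 N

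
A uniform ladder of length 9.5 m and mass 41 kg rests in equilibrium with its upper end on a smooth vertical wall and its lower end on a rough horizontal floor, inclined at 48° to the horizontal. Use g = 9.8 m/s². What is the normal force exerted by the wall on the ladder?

Torques about the foot: N_wall · 9.5 sin 48° = 41×9.8×4.75 cos 48° → N_wall = 180.89 N.

N_wall ≈ 181 N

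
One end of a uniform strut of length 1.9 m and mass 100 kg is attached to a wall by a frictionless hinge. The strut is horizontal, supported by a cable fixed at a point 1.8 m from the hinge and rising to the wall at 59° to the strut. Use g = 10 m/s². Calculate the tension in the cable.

Take torques about the hinge: T sin 59° · 1.8 = 100×10×0.95 = 950 N·m.
So T = 950 / (0.8572 × 1.8) = 615.72 N.

T ≈ 616 N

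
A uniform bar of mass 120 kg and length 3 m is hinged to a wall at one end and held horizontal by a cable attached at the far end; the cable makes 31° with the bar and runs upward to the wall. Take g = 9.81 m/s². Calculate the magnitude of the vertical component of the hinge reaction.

|H_y| ≈ 589 N

Take torques about the hinge: T sin 31° · 3 = 120×9.81×1.5 = 1765.8 N·m.
So T = 1765.8 / (0.5150 × 3) = 1142.8 N.
ΣF_y = 0: H_y = (120×9.81) − T sin 31° = 1177.2 − 588.6 = 588.6 N.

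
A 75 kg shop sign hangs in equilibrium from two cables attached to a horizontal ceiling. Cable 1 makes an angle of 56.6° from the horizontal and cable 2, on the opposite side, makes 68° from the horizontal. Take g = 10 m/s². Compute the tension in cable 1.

Weight W = 75 × 10 = 750 N acts straight down.
Horizontal: T_1 cos 56.6° = T_2 cos 68°  →  T_2 = 1.469 T_1.
Vertical: T_1 sin 56.6° + T_2 sin 68° = 750.
Substituting the horizontal relation into the vertical equation gives 2.197 T_1 = 750, so T_1 = 341.3 N.

T_1 ≈ 341 N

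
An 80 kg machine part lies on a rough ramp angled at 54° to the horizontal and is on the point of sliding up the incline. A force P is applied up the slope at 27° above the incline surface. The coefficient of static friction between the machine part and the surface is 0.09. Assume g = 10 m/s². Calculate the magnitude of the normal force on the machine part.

On the verge of sliding up the incline, friction equals μN and acts down the slope.
Perpendicular: N + P sin 27° = W cos 54° = 470.2 N.
Along incline: P cos 27° = W sin 54° + μN  with W sin 54° = 647.2 N.
Solving the pair for P and N: P = 740 N, N = 134.3 N (and f = μN = 12.09 N).

N ≈ 134 N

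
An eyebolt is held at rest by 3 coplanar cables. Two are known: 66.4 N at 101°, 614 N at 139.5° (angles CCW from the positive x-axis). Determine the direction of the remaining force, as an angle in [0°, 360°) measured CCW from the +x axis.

θ ≈ 316°

Sum the known components: ΣF_x = -479.6 N, ΣF_y = 463.9 N.
For equilibrium the remaining force must supply (−ΣF_x, −ΣF_y) = (479.6, -463.9) N.
Magnitude = √((479.6)² + (-463.9)²) = 667.2 N; direction = atan2(-463.9, 479.6) = 315.9°.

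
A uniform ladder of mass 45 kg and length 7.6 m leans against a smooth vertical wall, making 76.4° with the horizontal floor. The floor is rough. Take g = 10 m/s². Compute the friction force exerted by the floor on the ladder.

Torques about the foot: N_wall · 7.6 sin 76.4° = 45×10×3.8 cos 76.4° → N_wall = 54.433 N.
ΣF_x = 0: f_floor = N_wall = 54.433 N.

f ≈ 54.4 N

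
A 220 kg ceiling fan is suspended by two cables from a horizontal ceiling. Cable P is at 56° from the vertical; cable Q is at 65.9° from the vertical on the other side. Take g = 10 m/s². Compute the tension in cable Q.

T_Q ≈ 2150 N

Angles from the horizontal: cable P is 90° − 56° = 34°, cable Q is 90° − 65.9° = 24.1°.
Weight W = 220 × 10 = 2200 N acts straight down.
Horizontal: T_P cos 34° = T_Q cos 24.1°  →  T_P = 1.101 T_Q.
Vertical: T_P sin 34° + T_Q sin 24.1° = 2200.
Substituting the horizontal relation into the vertical equation gives 1.024 T_Q = 2200, so T_Q = 2148 N.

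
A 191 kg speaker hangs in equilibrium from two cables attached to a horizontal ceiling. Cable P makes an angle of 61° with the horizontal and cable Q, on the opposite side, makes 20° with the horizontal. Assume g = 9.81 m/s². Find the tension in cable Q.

Weight W = 191 × 9.81 = 1874 N acts straight down.
Horizontal: T_P cos 61° = T_Q cos 20°  →  T_P = 1.938 T_Q.
Vertical: T_P sin 61° + T_Q sin 20° = 1874.
Substituting the horizontal relation into the vertical equation gives 2.037 T_Q = 1874, so T_Q = 919.7 N.

T_Q ≈ 920 N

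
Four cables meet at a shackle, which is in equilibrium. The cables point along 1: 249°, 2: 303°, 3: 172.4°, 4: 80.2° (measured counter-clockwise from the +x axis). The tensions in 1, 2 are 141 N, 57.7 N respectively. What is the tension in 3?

T_3 ≈ 11.8 N

Resolve: ΣF_x = 141 cos 249° + 57.7 cos 303° + T_3 cos 172.4° + T_4 cos 80.2° = 0.
        ΣF_y = 141 sin 249° + 57.7 sin 303° + T_3 sin 172.4° + T_4 sin 80.2° = 0.
The known terms sum to (-19.1, -180) N, so -0.9912 T_3 + 0.1702 T_4 = 19.1 and 0.1323 T_3 + 0.9854 T_4 = 180.
Solving simultaneously: T_3 = 11.83 N, T_4 = 181.1 N.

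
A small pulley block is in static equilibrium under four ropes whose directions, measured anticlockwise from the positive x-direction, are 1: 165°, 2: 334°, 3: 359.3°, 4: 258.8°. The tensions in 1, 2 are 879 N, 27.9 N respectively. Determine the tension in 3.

Resolve: ΣF_x = 879 cos 165° + 27.9 cos 334° + T_3 cos 359.3° + T_4 cos 258.8° = 0.
        ΣF_y = 879 sin 165° + 27.9 sin 334° + T_3 sin 359.3° + T_4 sin 258.8° = 0.
The known terms sum to (-824, 215.3) N, so 0.9999 T_3 − 0.1942 T_4 = 824 and -0.0122 T_3 − 0.9810 T_4 = -215.3.
Solving simultaneously: T_3 = 864.6 N, T_4 = 208.7 N.

T_3 ≈ 865 N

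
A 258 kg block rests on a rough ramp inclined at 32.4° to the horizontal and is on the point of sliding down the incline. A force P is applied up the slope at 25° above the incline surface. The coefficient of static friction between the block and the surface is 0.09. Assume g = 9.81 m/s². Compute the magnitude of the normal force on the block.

On the verge of sliding down the incline, friction equals μN and acts up the slope.
Perpendicular: N + P sin 25° = W cos 32.4° = 2137 N.
Along incline: P cos 25° + μN = W sin 32.4° with W sin 32.4° = 1356 N.
Solving the pair for P and N: P = 1340 N, N = 1570 N (and f = μN = 141.3 N).

N ≈ 1570 N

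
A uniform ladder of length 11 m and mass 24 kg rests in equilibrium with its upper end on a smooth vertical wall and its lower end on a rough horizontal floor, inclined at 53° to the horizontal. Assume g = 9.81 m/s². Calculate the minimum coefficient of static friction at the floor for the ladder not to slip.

μ_min ≈ 0.377

ΣF_y = 0: N_floor = 24×9.81 = 235.44 N.
Torques about the foot: N_wall · 11 sin 53° = 24×9.81×5.5 cos 53° → N_wall = 88.708 N.
ΣF_x = 0: f_floor = N_wall = 88.708 N.
μ_min = f_floor / N_floor = 88.708 / 235.44 = 0.3768.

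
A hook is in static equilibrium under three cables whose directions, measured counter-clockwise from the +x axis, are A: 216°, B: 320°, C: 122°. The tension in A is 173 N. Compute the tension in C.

Resolve: ΣF_x = 173 cos 216° + T_B cos 320° + T_C cos 122° = 0.
        ΣF_y = 173 sin 216° + T_B sin 320° + T_C sin 122° = 0.
The known terms sum to (-140, -101.7) N, so 0.7660 T_B − 0.5299 T_C = 140 and -0.6428 T_B + 0.8480 T_C = 101.7.
Solving simultaneously: T_B = 558.5 N, T_C = 543.2 N.

T_C ≈ 543 N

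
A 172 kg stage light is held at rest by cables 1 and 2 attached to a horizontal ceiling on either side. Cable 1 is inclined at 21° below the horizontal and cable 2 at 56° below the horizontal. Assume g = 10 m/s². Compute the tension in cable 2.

T_2 ≈ 1650 N

Weight W = 172 × 10 = 1720 N acts straight down.
Horizontal: T_1 cos 21° = T_2 cos 56°  →  T_1 = 0.599 T_2.
Vertical: T_1 sin 21° + T_2 sin 56° = 1720.
Substituting the horizontal relation into the vertical equation gives 1.044 T_2 = 1720, so T_2 = 1648 N.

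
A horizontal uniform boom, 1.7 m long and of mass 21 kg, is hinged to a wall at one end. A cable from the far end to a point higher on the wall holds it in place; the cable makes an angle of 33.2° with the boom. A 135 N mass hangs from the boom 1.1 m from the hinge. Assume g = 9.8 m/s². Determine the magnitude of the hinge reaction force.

Take torques about the hinge: T sin 33.2° · 1.7 = 21×9.8×0.85 + 135×1.1 = 323.43 N·m.
So T = 323.43 / (0.5476 × 1.7) = 347.45 N.
ΣF_x = 0: H_x = T cos 33.2° = 290.74 N.
ΣF_y = 0: H_y = (21×9.8 + 135) − T sin 33.2° = 340.8 − 190.25 = 150.55 N.
|H| = √(H_x² + H_y²) = √((290.74)² + (150.55)²) = 327.4 N.

|H| ≈ 327 N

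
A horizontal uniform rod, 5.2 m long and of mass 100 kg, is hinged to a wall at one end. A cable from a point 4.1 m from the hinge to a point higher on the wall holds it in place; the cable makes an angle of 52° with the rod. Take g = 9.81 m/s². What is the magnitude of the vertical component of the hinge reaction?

|H_y| ≈ 359 N

Take torques about the hinge: T sin 52° · 4.1 = 100×9.81×2.6 = 2550.6 N·m.
So T = 2550.6 / (0.7880 × 4.1) = 789.45 N.
ΣF_y = 0: H_y = (100×9.81) − T sin 52° = 981 − 622.1 = 358.9 N.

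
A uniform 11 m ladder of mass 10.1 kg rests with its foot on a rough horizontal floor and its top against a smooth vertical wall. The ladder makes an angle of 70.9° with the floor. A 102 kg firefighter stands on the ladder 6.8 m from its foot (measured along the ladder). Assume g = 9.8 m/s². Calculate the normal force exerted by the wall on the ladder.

N_wall ≈ 231 N

Torques about the foot: N_wall · 11 sin 70.9° = 10.1×9.8×5.5 cos 70.9° + 102×9.8×6.8 cos 70.9° → N_wall = 231.12 N.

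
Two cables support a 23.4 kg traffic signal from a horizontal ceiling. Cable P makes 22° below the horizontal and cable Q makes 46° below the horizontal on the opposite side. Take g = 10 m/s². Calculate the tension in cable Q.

T_Q ≈ 234 N

Weight W = 23.4 × 10 = 234 N acts straight down.
Horizontal: T_P cos 22° = T_Q cos 46°  →  T_P = 0.7492 T_Q.
Vertical: T_P sin 22° + T_Q sin 46° = 234.
Substituting the horizontal relation into the vertical equation gives 1 T_Q = 234, so T_Q = 234 N.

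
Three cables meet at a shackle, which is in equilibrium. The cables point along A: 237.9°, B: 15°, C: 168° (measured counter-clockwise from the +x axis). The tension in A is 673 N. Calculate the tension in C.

T_C ≈ 1010 N

Resolve: ΣF_x = 673 cos 237.9° + T_B cos 15° + T_C cos 168° = 0.
        ΣF_y = 673 sin 237.9° + T_B sin 15° + T_C sin 168° = 0.
The known terms sum to (-357.6, -570.1) N, so 0.9659 T_B − 0.9781 T_C = 357.6 and 0.2588 T_B + 0.2079 T_C = 570.1.
Solving simultaneously: T_B = 1392 N, T_C = 1009 N.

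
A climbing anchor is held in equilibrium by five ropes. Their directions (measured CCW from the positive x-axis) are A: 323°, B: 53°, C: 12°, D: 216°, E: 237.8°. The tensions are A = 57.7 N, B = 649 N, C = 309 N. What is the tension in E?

Resolve: ΣF_x = 57.7 cos 323° + 649 cos 53° + 309 cos 12° + T_D cos 216° + T_E cos 237.8° = 0.
        ΣF_y = 57.7 sin 323° + 649 sin 53° + 309 sin 12° + T_D sin 216° + T_E sin 237.8° = 0.
The known terms sum to (738.9, 547.8) N, so -0.8090 T_D − 0.5329 T_E = -738.9 and -0.5878 T_D − 0.8462 T_E = -547.8.
Solving simultaneously: T_D = 897.6 N, T_E = 23.94 N.

T_E ≈ 23.9 N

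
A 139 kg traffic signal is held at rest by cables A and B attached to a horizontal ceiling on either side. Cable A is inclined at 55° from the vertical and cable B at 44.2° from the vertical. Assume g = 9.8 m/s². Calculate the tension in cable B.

T_B ≈ 1130 N

Angles from the horizontal: cable A is 90° − 55° = 35°, cable B is 90° − 44.2° = 45.8°.
Weight W = 139 × 9.8 = 1362 N acts straight down.
Horizontal: T_A cos 35° = T_B cos 45.8°  →  T_A = 0.8511 T_B.
Vertical: T_A sin 35° + T_B sin 45.8° = 1362.
Substituting the horizontal relation into the vertical equation gives 1.205 T_B = 1362, so T_B = 1130 N.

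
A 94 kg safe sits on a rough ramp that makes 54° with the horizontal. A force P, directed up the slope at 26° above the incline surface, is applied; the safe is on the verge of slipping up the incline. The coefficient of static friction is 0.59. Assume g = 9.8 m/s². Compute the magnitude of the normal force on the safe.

On the verge of sliding up the incline, friction equals μN and acts down the slope.
Perpendicular: N + P sin 26° = W cos 54° = 541.5 N.
Along incline: P cos 26° = W sin 54° + μN  with W sin 54° = 745.3 N.
Solving the pair for P and N: P = 919.9 N, N = 138.2 N (and f = μN = 81.54 N).

N ≈ 138 N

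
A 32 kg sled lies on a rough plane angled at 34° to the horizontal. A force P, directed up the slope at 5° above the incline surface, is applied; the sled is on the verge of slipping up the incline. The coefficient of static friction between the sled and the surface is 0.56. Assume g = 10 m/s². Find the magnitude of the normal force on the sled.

On the verge of sliding up the incline, friction equals μN and acts down the slope.
Perpendicular: N + P sin 5° = W cos 34° = 265.3 N.
Along incline: P cos 5° = W sin 34° + μN  with W sin 34° = 178.9 N.
Solving the pair for P and N: P = 313.4 N, N = 238 N (and f = μN = 133.3 N).

N ≈ 238 N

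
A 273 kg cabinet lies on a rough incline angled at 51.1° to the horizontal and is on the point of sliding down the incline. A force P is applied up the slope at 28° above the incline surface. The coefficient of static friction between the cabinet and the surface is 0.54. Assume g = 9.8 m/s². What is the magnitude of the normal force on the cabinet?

N ≈ 804 N

On the verge of sliding down the incline, friction equals μN and acts up the slope.
Perpendicular: N + P sin 28° = W cos 51.1° = 1680 N.
Along incline: P cos 28° + μN = W sin 51.1° with W sin 51.1° = 2082 N.
Solving the pair for P and N: P = 1867 N, N = 803.7 N (and f = μN = 434 N).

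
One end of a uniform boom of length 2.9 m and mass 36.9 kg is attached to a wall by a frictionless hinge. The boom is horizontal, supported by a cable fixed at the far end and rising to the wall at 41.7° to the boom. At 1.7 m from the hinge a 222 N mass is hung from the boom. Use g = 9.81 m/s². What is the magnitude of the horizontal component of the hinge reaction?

H_x ≈ 349 N

Take torques about the hinge: T sin 41.7° · 2.9 = 36.9×9.81×1.45 + 222×1.7 = 902.28 N·m.
So T = 902.28 / (0.6652 × 2.9) = 467.71 N.
ΣF_x = 0: H_x = T cos 41.7° = 349.21 N.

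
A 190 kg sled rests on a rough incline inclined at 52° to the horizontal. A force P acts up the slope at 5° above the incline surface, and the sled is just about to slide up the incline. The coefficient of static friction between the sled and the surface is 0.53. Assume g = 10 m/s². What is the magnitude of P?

P ≈ 2030 N

On the verge of sliding up the incline, friction equals μN and acts down the slope.
Perpendicular: N + P sin 5° = W cos 52° = 1170 N.
Along incline: P cos 5° = W sin 52° + μN  with W sin 52° = 1497 N.
Solving the pair for P and N: P = 2031 N, N = 992.7 N (and f = μN = 526.1 N).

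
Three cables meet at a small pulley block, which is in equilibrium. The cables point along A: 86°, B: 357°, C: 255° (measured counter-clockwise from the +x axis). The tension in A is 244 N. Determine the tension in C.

Resolve: ΣF_x = 244 cos 86° + T_B cos 357° + T_C cos 255° = 0.
        ΣF_y = 244 sin 86° + T_B sin 357° + T_C sin 255° = 0.
The known terms sum to (17.02, 243.4) N, so 0.9986 T_B − 0.2588 T_C = -17.02 and -0.0523 T_B − 0.9659 T_C = -243.4.
Solving simultaneously: T_B = 47.60 N, T_C = 249.4 N.

T_C ≈ 249 N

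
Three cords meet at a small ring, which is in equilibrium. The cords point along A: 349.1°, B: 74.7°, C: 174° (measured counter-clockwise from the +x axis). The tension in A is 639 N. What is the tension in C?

T_C ≈ 646 N

Resolve: ΣF_x = 639 cos 349.1° + T_B cos 74.7° + T_C cos 174° = 0.
        ΣF_y = 639 sin 349.1° + T_B sin 74.7° + T_C sin 174° = 0.
The known terms sum to (627.5, -120.8) N, so 0.2639 T_B − 0.9945 T_C = -627.5 and 0.9646 T_B + 0.1045 T_C = 120.8.
Solving simultaneously: T_B = 55.31 N, T_C = 645.6 N.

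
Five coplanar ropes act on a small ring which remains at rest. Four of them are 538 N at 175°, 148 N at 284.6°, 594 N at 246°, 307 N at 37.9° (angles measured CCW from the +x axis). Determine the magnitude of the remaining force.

Sum the known components: ΣF_x = -498 N, ΣF_y = -450.4 N.
For equilibrium the remaining force must supply (−ΣF_x, −ΣF_y) = (498, 450.4) N.
Magnitude = √((498)² + (450.4)²) = 671.5 N; direction = atan2(450.4, 498) = 42.1°.

F ≈ 671 N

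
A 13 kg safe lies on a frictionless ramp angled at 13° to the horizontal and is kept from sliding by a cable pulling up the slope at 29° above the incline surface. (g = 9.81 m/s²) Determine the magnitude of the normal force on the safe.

N ≈ 108 N

Take axes along and perpendicular to the incline. Weight components: W sin 13° = 28.69 N down-slope, W cos 13° = 124.3 N into the surface.
Along incline: T cos 29° = W sin 13° → T = 32.8 N.
Perpendicular: N = W cos 13° − T sin 29° = 108.4 N.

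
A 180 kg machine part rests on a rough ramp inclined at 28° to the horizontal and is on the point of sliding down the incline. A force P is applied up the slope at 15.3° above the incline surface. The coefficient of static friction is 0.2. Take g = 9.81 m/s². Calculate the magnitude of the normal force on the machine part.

N ≈ 1410 N

On the verge of sliding down the incline, friction equals μN and acts up the slope.
Perpendicular: N + P sin 15.3° = W cos 28° = 1559 N.
Along incline: P cos 15.3° + μN = W sin 28° with W sin 28° = 829 N.
Solving the pair for P and N: P = 567.2 N, N = 1409 N (and f = μN = 281.9 N).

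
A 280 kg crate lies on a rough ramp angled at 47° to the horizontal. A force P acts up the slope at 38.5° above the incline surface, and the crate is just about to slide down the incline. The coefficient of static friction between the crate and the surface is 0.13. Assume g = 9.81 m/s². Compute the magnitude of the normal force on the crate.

N ≈ 307 N

On the verge of sliding down the incline, friction equals μN and acts up the slope.
Perpendicular: N + P sin 38.5° = W cos 47° = 1873 N.
Along incline: P cos 38.5° + μN = W sin 47° with W sin 47° = 2009 N.
Solving the pair for P and N: P = 2516 N, N = 307.1 N (and f = μN = 39.93 N).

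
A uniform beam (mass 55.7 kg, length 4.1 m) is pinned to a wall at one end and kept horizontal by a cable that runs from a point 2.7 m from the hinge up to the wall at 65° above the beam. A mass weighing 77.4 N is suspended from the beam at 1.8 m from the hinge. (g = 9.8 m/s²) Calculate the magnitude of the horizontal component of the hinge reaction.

H_x ≈ 217 N

Take torques about the hinge: T sin 65° · 2.7 = 55.7×9.8×2.05 + 77.4×1.8 = 1258.3 N·m.
So T = 1258.3 / (0.9063 × 2.7) = 514.23 N.
ΣF_x = 0: H_x = T cos 65° = 217.32 N.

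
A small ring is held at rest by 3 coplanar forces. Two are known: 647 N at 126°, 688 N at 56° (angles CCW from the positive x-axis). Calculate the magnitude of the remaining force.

F ≈ 1090 N

Sum the known components: ΣF_x = 4.428 N, ΣF_y = 1094 N.
For equilibrium the remaining force must supply (−ΣF_x, −ΣF_y) = (-4.428, -1094) N.
Magnitude = √((-4.428)² + (-1094)²) = 1094 N; direction = atan2(-1094, -4.428) = 269.8°.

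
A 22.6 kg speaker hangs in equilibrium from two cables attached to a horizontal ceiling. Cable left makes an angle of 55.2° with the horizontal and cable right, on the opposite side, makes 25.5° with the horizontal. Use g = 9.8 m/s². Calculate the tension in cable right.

T_right ≈ 128 N

Weight W = 22.6 × 9.8 = 221.5 N acts straight down.
Horizontal: T_left cos 55.2° = T_right cos 25.5°  →  T_left = 1.582 T_right.
Vertical: T_left sin 55.2° + T_right sin 25.5° = 221.5.
Substituting the horizontal relation into the vertical equation gives 1.729 T_right = 221.5, so T_right = 128.1 N.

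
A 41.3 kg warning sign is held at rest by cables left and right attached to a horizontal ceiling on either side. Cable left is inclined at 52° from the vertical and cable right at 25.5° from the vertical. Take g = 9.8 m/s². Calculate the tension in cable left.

Angles from the horizontal: cable left is 90° − 52° = 38°, cable right is 90° − 25.5° = 64.5°.
Weight W = 41.3 × 9.8 = 404.7 N acts straight down.
Horizontal: T_left cos 38° = T_right cos 64.5°  →  T_right = 1.83 T_left.
Vertical: T_left sin 38° + T_right sin 64.5° = 404.7.
Substituting the horizontal relation into the vertical equation gives 2.268 T_left = 404.7, so T_left = 178.5 N.

T_left ≈ 178 N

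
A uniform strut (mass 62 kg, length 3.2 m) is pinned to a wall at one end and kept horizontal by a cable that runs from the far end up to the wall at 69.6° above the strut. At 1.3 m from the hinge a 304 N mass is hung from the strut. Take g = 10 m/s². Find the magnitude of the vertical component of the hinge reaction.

Take torques about the hinge: T sin 69.6° · 3.2 = 62×10×1.6 + 304×1.3 = 1387.2 N·m.
So T = 1387.2 / (0.9373 × 3.2) = 462.51 N.
ΣF_y = 0: H_y = (62×10 + 304) − T sin 69.6° = 924 − 433.5 = 490.5 N.

|H_y| ≈ 491 N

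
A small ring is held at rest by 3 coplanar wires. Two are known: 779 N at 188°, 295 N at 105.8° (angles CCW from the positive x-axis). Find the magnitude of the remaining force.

F ≈ 870 N

Sum the known components: ΣF_x = -851.7 N, ΣF_y = 175.4 N.
For equilibrium the remaining force must supply (−ΣF_x, −ΣF_y) = (851.7, -175.4) N.
Magnitude = √((851.7)² + (-175.4)²) = 869.6 N; direction = atan2(-175.4, 851.7) = 348.4°.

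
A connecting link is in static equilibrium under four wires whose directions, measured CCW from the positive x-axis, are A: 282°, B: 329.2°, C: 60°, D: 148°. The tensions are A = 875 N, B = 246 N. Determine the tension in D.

T_D ≈ 832 N

Resolve: ΣF_x = 875 cos 282° + 246 cos 329.2° + T_C cos 60° + T_D cos 148° = 0.
        ΣF_y = 875 sin 282° + 246 sin 329.2° + T_C sin 60° + T_D sin 148° = 0.
The known terms sum to (393.2, -981.8) N, so 0.5000 T_C − 0.8480 T_D = -393.2 and 0.8660 T_C + 0.5299 T_D = 981.8.
Solving simultaneously: T_C = 624.7 N, T_D = 832 N.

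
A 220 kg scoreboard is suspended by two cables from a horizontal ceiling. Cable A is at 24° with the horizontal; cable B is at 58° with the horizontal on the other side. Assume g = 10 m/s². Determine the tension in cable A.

T_A ≈ 1180 N

Weight W = 220 × 10 = 2200 N acts straight down.
Horizontal: T_A cos 24° = T_B cos 58°  →  T_B = 1.724 T_A.
Vertical: T_A sin 24° + T_B sin 58° = 2200.
Substituting the horizontal relation into the vertical equation gives 1.869 T_A = 2200, so T_A = 1177 N.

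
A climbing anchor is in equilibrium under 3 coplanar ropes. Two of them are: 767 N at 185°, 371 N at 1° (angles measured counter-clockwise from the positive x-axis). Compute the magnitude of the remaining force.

Sum the known components: ΣF_x = -393.1 N, ΣF_y = -60.37 N.
For equilibrium the remaining force must supply (−ΣF_x, −ΣF_y) = (393.1, 60.37) N.
Magnitude = √((393.1)² + (60.37)²) = 397.7 N; direction = atan2(60.37, 393.1) = 8.7°.

F ≈ 398 N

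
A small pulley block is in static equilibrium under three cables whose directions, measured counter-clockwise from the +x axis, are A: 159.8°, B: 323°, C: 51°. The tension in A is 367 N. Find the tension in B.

T_B ≈ 348 N

Resolve: ΣF_x = 367 cos 159.8° + T_B cos 323° + T_C cos 51° = 0.
        ΣF_y = 367 sin 159.8° + T_B sin 323° + T_C sin 51° = 0.
The known terms sum to (-344.4, 126.7) N, so 0.7986 T_B + 0.6293 T_C = 344.4 and -0.6018 T_B + 0.7771 T_C = -126.7.
Solving simultaneously: T_B = 347.6 N, T_C = 106.1 N.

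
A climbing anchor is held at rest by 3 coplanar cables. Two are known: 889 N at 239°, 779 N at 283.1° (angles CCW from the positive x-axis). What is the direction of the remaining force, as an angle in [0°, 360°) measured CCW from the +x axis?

θ ≈ 79.5°

Sum the known components: ΣF_x = -281.3 N, ΣF_y = -1521 N.
For equilibrium the remaining force must supply (−ΣF_x, −ΣF_y) = (281.3, 1521) N.
Magnitude = √((281.3)² + (1521)²) = 1547 N; direction = atan2(1521, 281.3) = 79.5°.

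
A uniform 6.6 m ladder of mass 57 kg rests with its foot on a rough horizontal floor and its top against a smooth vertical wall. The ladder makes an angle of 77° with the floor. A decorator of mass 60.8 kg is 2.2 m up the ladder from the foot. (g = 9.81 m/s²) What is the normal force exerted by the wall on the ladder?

N_wall ≈ 110 N

Torques about the foot: N_wall · 6.6 sin 77° = 57×9.81×3.3 cos 77° + 60.8×9.81×2.2 cos 77° → N_wall = 110.45 N.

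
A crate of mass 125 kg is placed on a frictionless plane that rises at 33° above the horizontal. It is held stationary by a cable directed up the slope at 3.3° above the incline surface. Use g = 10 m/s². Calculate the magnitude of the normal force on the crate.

Take axes along and perpendicular to the incline. Weight components: W sin 33° = 680.8 N down-slope, W cos 33° = 1048 N into the surface.
Along incline: T cos 3.3° = W sin 33° → T = 681.9 N.
Perpendicular: N = W cos 33° − T sin 3.3° = 1009 N.

N ≈ 1010 N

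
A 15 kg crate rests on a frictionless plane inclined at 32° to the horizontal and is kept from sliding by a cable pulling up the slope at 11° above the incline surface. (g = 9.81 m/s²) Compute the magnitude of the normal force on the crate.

N ≈ 110 N

Take axes along and perpendicular to the incline. Weight components: W sin 32° = 77.98 N down-slope, W cos 32° = 124.8 N into the surface.
Along incline: T cos 11° = W sin 32° → T = 79.44 N.
Perpendicular: N = W cos 32° − T sin 11° = 109.6 N.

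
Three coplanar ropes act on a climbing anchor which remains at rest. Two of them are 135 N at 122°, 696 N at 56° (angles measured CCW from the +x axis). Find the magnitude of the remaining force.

Sum the known components: ΣF_x = 317.7 N, ΣF_y = 691.5 N.
For equilibrium the remaining force must supply (−ΣF_x, −ΣF_y) = (-317.7, -691.5) N.
Magnitude = √((-317.7)² + (-691.5)²) = 761 N; direction = atan2(-691.5, -317.7) = 245.3°.

F ≈ 761 N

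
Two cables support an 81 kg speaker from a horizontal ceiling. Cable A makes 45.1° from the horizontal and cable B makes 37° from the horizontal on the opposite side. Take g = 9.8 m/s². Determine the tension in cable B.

Weight W = 81 × 9.8 = 793.8 N acts straight down.
Horizontal: T_A cos 45.1° = T_B cos 37°  →  T_A = 1.131 T_B.
Vertical: T_A sin 45.1° + T_B sin 37° = 793.8.
Substituting the horizontal relation into the vertical equation gives 1.403 T_B = 793.8, so T_B = 565.7 N.

T_B ≈ 566 N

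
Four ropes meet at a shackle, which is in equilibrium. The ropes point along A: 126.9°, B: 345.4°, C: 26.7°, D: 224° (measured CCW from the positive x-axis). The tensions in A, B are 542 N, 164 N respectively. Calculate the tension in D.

T_D ≈ 1430 N

Resolve: ΣF_x = 542 cos 126.9° + 164 cos 345.4° + T_C cos 26.7° + T_D cos 224° = 0.
        ΣF_y = 542 sin 126.9° + 164 sin 345.4° + T_C sin 26.7° + T_D sin 224° = 0.
The known terms sum to (-166.7, 392.1) N, so 0.8934 T_C − 0.7193 T_D = 166.7 and 0.4493 T_C − 0.6947 T_D = -392.1.
Solving simultaneously: T_C = 1338 N, T_D = 1430 N.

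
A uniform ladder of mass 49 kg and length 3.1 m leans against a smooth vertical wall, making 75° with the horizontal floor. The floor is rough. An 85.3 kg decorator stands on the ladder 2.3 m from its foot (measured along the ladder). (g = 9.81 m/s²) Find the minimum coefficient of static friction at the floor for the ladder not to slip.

μ_min ≈ 0.175

ΣF_y = 0: N_floor = 49×9.81 + 85.3×9.81 = 1317.5 N.
Torques about the foot: N_wall · 3.1 sin 75° = 49×9.81×1.55 cos 75° + 85.3×9.81×2.3 cos 75° → N_wall = 230.76 N.
ΣF_x = 0: f_floor = N_wall = 230.76 N.
μ_min = f_floor / N_floor = 230.76 / 1317.5 = 0.1751.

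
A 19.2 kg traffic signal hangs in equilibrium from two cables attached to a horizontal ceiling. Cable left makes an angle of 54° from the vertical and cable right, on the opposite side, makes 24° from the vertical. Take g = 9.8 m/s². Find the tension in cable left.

Angles from the horizontal: cable left is 90° − 54° = 36°, cable right is 90° − 24° = 66°.
Weight W = 19.2 × 9.8 = 188.2 N acts straight down.
Horizontal: T_left cos 36° = T_right cos 66°  →  T_right = 1.989 T_left.
Vertical: T_left sin 36° + T_right sin 66° = 188.2.
Substituting the horizontal relation into the vertical equation gives 2.405 T_left = 188.2, so T_left = 78.24 N.

T_left ≈ 78.2 N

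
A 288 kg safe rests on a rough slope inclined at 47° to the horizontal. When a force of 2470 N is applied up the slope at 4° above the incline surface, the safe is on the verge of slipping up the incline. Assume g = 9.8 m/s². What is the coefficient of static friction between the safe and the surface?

μ ≈ 0.228

On the verge of sliding up the incline, friction is at its maximum μN and acts down the slope.
Perpendicular to incline: N = W cos 47° − P sin 4° = 1925 − 172.3 = 1753 N.
Along incline: P cos 4° − μN = W sin 47° → μ = −(W sin 47° − P cos 4°) / N = 0.2281.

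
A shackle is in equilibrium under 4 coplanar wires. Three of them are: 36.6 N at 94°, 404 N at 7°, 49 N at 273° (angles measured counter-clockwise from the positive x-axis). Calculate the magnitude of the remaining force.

F ≈ 403 N

Sum the known components: ΣF_x = 401 N, ΣF_y = 36.81 N.
For equilibrium the remaining force must supply (−ΣF_x, −ΣF_y) = (-401, -36.81) N.
Magnitude = √((-401)² + (-36.81)²) = 402.7 N; direction = atan2(-36.81, -401) = 185.2°.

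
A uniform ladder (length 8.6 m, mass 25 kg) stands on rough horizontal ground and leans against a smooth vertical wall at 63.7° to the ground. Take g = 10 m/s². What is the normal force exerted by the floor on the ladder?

ΣF_y = 0: N_floor = 25×10 = 250 N.

N_floor ≈ 250 N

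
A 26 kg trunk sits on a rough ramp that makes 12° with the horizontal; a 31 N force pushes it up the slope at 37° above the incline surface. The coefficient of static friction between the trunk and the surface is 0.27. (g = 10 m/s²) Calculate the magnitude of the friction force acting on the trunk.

Axes along / perpendicular to the incline. W sin 12° = 54.06 N down-slope; W cos 12° = 254.3 N into the surface.
Perpendicular: N = W cos 12° − P sin 37° = 254.3 − 18.66 = 235.7 N.
Along incline: P cos 37° + f = W sin 12° (friction acts up-slope) → f = 54.06 − 24.76 = 29.3 N.
|f| = 29.3 N ≤ μN = 63.63 N, so the trunk is indeed static.

f ≈ 29.3 N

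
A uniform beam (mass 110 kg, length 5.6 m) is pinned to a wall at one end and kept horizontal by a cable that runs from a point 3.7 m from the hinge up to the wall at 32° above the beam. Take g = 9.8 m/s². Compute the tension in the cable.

T ≈ 1540 N

Take torques about the hinge: T sin 32° · 3.7 = 110×9.8×2.8 = 3018.4 N·m.
So T = 3018.4 / (0.5299 × 3.7) = 1539.4 N.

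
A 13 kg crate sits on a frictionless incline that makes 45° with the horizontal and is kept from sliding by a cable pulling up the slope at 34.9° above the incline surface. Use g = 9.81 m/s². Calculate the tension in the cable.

T ≈ 110 N

Take axes along and perpendicular to the incline. Weight components: W sin 45° = 90.18 N down-slope, W cos 45° = 90.18 N into the surface.
Along incline: T cos 34.9° = W sin 45° → T = 110 N.
Perpendicular: N = W cos 45° − T sin 34.9° = 27.27 N.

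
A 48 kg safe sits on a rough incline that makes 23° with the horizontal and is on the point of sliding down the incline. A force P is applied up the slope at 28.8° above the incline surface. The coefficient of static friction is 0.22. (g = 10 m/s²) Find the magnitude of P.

P ≈ 117 N

On the verge of sliding down the incline, friction equals μN and acts up the slope.
Perpendicular: N + P sin 28.8° = W cos 23° = 441.8 N.
Along incline: P cos 28.8° + μN = W sin 23° with W sin 23° = 187.6 N.
Solving the pair for P and N: P = 117.3 N, N = 385.3 N (and f = μN = 84.77 N).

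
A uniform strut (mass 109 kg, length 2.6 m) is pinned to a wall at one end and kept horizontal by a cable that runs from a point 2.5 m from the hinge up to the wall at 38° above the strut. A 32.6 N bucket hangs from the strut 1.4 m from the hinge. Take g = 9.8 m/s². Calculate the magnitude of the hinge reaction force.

Take torques about the hinge: T sin 38° · 2.5 = 109×9.8×1.3 + 32.6×1.4 = 1434.3 N·m.
So T = 1434.3 / (0.6157 × 2.5) = 931.88 N.
ΣF_x = 0: H_x = T cos 38° = 734.33 N.
ΣF_y = 0: H_y = (109×9.8 + 32.6) − T sin 38° = 1100.8 − 573.72 = 527.08 N.
|H| = √(H_x² + H_y²) = √((734.33)² + (527.08)²) = 903.91 N.

|H| ≈ 904 N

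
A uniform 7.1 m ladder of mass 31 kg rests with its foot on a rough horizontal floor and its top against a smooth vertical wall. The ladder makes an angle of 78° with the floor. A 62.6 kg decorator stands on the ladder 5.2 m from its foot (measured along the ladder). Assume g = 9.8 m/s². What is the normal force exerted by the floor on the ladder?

ΣF_y = 0: N_floor = 31×9.8 + 62.6×9.8 = 917.28 N.

N_floor ≈ 917 N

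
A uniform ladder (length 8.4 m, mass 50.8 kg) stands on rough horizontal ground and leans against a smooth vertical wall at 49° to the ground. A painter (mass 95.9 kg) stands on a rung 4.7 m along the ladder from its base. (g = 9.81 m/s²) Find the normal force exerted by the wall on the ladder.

Torques about the foot: N_wall · 8.4 sin 49° = 50.8×9.81×4.2 cos 49° + 95.9×9.81×4.7 cos 49° → N_wall = 674.19 N.

N_wall ≈ 674 N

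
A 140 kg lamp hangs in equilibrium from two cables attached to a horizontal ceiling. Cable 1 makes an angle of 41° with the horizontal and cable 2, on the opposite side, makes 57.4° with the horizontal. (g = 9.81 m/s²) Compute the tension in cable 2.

T_2 ≈ 1050 N

Weight W = 140 × 9.81 = 1373 N acts straight down.
Horizontal: T_1 cos 41° = T_2 cos 57.4°  →  T_1 = 0.7139 T_2.
Vertical: T_1 sin 41° + T_2 sin 57.4° = 1373.
Substituting the horizontal relation into the vertical equation gives 1.311 T_2 = 1373, so T_2 = 1048 N.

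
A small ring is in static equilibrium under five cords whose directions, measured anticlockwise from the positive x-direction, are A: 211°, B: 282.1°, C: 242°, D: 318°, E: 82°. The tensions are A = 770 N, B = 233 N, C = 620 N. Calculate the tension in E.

Resolve: ΣF_x = 770 cos 211° + 233 cos 282.1° + 620 cos 242° + T_D cos 318° + T_E cos 82° = 0.
        ΣF_y = 770 sin 211° + 233 sin 282.1° + 620 sin 242° + T_D sin 318° + T_E sin 82° = 0.
The known terms sum to (-902.3, -1172) N, so 0.7431 T_D + 0.1392 T_E = 902.3 and -0.6691 T_D + 0.9903 T_E = 1172.
Solving simultaneously: T_D = 881 N, T_E = 1779 N.

T_E ≈ 1780 N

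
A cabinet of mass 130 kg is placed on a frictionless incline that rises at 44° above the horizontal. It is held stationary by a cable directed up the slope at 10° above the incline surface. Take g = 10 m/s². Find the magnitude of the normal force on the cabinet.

N ≈ 776 N

Take axes along and perpendicular to the incline. Weight components: W sin 44° = 903.1 N down-slope, W cos 44° = 935.1 N into the surface.
Along incline: T cos 10° = W sin 44° → T = 917 N.
Perpendicular: N = W cos 44° − T sin 10° = 775.9 N.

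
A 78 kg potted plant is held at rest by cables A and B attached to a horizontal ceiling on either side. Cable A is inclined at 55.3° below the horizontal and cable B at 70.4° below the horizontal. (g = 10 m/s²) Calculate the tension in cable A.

Weight W = 78 × 10 = 780 N acts straight down.
Horizontal: T_A cos 55.3° = T_B cos 70.4°  →  T_B = 1.697 T_A.
Vertical: T_A sin 55.3° + T_B sin 70.4° = 780.
Substituting the horizontal relation into the vertical equation gives 2.421 T_A = 780, so T_A = 322.2 N.

T_A ≈ 322 N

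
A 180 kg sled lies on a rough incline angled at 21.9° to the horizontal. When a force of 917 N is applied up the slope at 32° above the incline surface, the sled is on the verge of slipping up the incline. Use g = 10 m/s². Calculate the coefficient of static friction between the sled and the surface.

On the verge of sliding up the incline, friction is at its maximum μN and acts down the slope.
Perpendicular to incline: N = W cos 21.9° − P sin 32° = 1670 − 485.9 = 1184 N.
Along incline: P cos 32° − μN = W sin 21.9° → μ = −(W sin 21.9° − P cos 32°) / N = 0.08975.

μ ≈ 0.0898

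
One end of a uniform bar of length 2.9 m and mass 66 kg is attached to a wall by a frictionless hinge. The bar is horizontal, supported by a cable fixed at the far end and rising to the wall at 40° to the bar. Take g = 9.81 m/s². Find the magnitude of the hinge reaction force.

Take torques about the hinge: T sin 40° · 2.9 = 66×9.81×1.45 = 938.82 N·m.
So T = 938.82 / (0.6428 × 2.9) = 503.63 N.
ΣF_x = 0: H_x = T cos 40° = 385.81 N.
ΣF_y = 0: H_y = (66×9.81) − T sin 40° = 647.46 − 323.73 = 323.73 N.
|H| = √(H_x² + H_y²) = √((385.81)² + (323.73)²) = 503.63 N.

|H| ≈ 504 N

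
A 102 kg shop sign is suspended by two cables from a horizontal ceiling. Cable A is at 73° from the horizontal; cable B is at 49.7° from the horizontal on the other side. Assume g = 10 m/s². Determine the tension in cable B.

T_B ≈ 354 N

Weight W = 102 × 10 = 1020 N acts straight down.
Horizontal: T_A cos 73° = T_B cos 49.7°  →  T_A = 2.212 T_B.
Vertical: T_A sin 73° + T_B sin 49.7° = 1020.
Substituting the horizontal relation into the vertical equation gives 2.878 T_B = 1020, so T_B = 354.4 N.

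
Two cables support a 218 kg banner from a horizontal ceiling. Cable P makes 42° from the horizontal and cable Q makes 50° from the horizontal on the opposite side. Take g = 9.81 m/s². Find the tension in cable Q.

Weight W = 218 × 9.81 = 2139 N acts straight down.
Horizontal: T_P cos 42° = T_Q cos 50°  →  T_P = 0.865 T_Q.
Vertical: T_P sin 42° + T_Q sin 50° = 2139.
Substituting the horizontal relation into the vertical equation gives 1.345 T_Q = 2139, so T_Q = 1590 N.

T_Q ≈ 1590 N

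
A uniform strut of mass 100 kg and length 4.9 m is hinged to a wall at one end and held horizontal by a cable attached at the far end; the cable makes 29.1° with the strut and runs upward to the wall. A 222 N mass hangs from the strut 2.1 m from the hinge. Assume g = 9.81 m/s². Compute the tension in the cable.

Take torques about the hinge: T sin 29.1° · 4.9 = 100×9.81×2.45 + 222×2.1 = 2869.7 N·m.
So T = 2869.7 / (0.4863 × 4.9) = 1204.2 N.

T ≈ 1200 N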